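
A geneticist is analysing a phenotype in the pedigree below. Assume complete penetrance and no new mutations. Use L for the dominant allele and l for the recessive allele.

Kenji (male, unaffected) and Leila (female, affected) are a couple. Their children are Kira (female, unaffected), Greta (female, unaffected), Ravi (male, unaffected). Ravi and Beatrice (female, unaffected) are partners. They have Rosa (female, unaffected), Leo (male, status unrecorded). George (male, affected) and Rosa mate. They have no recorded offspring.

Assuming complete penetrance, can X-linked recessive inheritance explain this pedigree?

No

Under X-linked recessive, Ravi (unaffected, male) cannot arise from Kenji (unaffected) × Leila (affected).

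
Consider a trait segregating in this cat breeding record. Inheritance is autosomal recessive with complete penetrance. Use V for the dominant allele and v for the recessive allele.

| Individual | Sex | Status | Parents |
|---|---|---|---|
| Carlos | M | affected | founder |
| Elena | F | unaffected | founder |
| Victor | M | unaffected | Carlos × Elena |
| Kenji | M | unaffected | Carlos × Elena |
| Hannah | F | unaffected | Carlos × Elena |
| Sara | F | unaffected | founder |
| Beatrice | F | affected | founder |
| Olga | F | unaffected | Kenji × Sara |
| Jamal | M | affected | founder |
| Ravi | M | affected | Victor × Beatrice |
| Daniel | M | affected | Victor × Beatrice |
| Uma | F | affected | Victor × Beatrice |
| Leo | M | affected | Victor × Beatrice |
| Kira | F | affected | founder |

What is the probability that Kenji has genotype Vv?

Kenji is unaffected so carries V and received v from Carlos (vv), so Kenji is Vv, giving P(Vv) = 1.

1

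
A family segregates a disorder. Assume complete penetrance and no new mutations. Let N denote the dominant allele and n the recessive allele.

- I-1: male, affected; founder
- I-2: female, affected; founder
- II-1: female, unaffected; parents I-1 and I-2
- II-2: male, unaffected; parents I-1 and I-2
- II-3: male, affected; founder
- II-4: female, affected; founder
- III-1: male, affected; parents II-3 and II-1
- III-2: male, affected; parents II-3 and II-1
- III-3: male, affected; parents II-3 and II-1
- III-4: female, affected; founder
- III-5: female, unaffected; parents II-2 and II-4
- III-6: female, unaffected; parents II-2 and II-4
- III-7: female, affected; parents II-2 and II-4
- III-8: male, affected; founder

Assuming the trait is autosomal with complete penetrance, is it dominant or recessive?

dominant

I-1 and I-2 are both affected yet have an unaffected child II-1. Under a recessive model two affected parents are homozygous and every child would be affected, so the trait cannot be recessive.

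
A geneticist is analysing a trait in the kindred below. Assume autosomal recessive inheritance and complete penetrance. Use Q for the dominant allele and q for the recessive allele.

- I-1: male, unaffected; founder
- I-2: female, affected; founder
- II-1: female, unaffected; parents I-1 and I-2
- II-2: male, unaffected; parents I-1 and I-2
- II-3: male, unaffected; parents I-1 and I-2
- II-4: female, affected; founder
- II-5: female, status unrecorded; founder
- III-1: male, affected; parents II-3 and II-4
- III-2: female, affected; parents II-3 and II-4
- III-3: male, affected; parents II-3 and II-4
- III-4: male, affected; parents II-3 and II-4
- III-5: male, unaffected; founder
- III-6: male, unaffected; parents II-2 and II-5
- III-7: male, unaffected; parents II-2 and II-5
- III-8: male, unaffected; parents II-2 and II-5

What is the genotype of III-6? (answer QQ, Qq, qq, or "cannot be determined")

cannot be determined

III-6's phenotype allows QQ or Qq, and no parent or child forces a single allele at both positions; consistent genotype assignments exist with III-6 as QQ or Qq.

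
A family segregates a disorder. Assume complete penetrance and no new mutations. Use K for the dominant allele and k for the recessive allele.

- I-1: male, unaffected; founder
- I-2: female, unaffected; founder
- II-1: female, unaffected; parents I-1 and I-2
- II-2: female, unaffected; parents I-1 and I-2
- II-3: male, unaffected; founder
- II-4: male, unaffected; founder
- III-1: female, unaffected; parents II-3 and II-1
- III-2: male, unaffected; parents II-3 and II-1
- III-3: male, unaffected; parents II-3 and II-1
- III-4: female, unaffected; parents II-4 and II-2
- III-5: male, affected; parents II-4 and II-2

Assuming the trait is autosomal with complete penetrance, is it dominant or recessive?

recessive

II-4 and II-2 are both unaffected yet have an affected child III-5. Under dominance, an affected child requires at least one affected parent, so the trait cannot be dominant.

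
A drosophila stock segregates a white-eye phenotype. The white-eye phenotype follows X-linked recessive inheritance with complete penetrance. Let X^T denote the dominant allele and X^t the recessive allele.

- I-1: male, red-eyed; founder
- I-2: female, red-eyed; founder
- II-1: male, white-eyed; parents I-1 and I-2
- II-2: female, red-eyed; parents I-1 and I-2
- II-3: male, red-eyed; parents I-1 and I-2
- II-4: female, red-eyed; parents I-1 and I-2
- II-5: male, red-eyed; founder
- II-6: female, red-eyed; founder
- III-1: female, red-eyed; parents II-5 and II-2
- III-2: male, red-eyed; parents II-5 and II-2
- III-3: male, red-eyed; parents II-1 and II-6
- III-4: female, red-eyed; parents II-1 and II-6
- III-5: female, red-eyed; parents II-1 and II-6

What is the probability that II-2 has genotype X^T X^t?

I-1 is red-eyed, so I-1 is X^T Y.
I-2 is red-eyed so carries T and passed t to II-1 (X^t Y), so I-2 is X^T X^t.
Their cross gives offspring ratios 1/2 X^T X^T : 1/2 X^T X^t. Conditioning on II-2 being red-eyed, P(X^T X^t) = 1/2 / 1 = 1/2 before taking II-2's own offspring into account.
II-5 is red-eyed, so II-5 is X^T Y.
Now use II-2's offspring. Probability of each recorded status — red-eyed son III-2: 1/2 if II-2 is X^T X^t, 1 if X^T X^T. (III-1: equally likely either way, so uninformative.)
Bayes: P(X^T X^t) = 1/2·1/2 / (1/2·1/2 + 1/2·1) = 1/3.

1/3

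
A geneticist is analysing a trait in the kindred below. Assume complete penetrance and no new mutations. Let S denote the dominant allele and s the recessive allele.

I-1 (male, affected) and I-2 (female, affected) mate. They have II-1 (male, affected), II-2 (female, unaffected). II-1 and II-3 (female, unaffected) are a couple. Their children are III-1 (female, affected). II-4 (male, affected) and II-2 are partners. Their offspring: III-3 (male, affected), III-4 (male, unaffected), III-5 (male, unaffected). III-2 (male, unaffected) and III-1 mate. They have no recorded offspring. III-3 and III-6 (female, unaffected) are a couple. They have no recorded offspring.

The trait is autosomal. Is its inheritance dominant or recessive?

dominant

I-1 and I-2 are both affected yet have an unaffected child II-2. Under a recessive model two affected parents are homozygous and every child would be affected, so the trait cannot be recessive.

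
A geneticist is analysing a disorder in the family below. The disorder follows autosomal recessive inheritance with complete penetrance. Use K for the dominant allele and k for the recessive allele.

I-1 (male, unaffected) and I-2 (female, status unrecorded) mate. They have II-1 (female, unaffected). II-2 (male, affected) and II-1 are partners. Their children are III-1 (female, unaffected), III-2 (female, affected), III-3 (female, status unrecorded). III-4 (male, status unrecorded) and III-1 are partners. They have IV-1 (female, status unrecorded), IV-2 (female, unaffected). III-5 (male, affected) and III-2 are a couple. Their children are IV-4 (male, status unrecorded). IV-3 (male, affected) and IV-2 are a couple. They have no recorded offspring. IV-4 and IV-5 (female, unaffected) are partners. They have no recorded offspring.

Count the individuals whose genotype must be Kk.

2

Obligate heterozygotes: II-1 is unaffected so carries K and passed k to III-2 (kk), so II-1 is Kk; III-1 is unaffected so carries K and received k from II-2 (kk), so III-1 is Kk.
Every other individual is either homozygous by phenotype or has at least one consistent homozygous assignment, so the count is 2.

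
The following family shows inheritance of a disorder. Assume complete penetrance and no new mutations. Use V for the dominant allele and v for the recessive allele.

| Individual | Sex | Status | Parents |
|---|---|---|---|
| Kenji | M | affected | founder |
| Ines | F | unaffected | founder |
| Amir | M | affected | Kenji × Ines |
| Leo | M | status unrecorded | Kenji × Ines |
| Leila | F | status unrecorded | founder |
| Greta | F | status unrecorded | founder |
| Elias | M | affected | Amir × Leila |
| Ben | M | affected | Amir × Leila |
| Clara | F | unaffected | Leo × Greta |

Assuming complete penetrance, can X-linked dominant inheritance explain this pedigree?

No

Under X-linked dominant, Amir (affected, male) cannot arise from Kenji (affected) × Ines (unaffected).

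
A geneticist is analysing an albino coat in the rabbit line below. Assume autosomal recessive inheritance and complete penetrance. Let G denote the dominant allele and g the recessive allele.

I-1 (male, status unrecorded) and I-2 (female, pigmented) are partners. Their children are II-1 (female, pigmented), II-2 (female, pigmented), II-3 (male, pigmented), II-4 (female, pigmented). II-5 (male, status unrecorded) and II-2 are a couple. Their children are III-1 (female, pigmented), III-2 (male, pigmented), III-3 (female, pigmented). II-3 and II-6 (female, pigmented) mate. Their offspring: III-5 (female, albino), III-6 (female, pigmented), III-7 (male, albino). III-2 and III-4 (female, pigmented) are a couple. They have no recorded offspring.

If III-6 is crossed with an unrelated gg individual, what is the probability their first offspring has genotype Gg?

2/3

II-3 is pigmented so carries G and passed g to III-5 (gg), so II-3 is Gg.
II-6 is pigmented so carries G and passed g to III-5 (gg), so II-6 is Gg.
III-6 is a pigmented offspring of II-3 (Gg) × II-6 (Gg), whose cross gives 1/4 GG : 1/2 Gg : 1/4 gg; conditioning on being pigmented, III-6 is GG with probability 1/3, Gg with probability 2/3.
Summing over parental genotype combinations, P(offspring has genotype Gg) = 1/3·1 + 2/3·1/2 = 2/3.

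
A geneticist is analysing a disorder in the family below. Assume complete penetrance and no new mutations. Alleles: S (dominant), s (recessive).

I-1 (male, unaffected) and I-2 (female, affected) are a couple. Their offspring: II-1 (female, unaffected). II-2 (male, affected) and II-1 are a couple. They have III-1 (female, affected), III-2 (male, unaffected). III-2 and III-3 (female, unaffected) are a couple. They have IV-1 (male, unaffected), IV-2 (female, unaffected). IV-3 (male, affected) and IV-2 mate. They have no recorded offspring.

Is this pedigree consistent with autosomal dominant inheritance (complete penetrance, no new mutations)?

A consistent assignment under autosomal dominant exists: I-1 ss, I-2 Ss, II-1 ss, II-2 Ss, III-1 Ss, III-2 ss, III-3 ss, IV-1 ss, IV-2 ss, IV-3 SS.
In this assignment every recorded phenotype matches its genotype and every non-founder's genotype is obtainable from its parents' genotypes, so the pedigree is consistent.

Yes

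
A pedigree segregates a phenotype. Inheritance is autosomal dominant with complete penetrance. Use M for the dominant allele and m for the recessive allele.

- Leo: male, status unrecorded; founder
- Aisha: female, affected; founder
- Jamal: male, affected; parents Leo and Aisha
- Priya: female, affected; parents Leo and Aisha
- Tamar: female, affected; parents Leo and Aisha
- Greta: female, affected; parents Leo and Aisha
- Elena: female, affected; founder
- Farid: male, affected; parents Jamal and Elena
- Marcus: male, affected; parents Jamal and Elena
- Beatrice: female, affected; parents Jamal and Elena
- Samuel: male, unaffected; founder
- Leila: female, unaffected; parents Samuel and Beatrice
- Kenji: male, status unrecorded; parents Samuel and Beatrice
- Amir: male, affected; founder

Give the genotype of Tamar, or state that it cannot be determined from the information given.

Tamar's phenotype allows MM or Mm, and no parent or child forces a single allele at both positions; consistent genotype assignments exist with Tamar as MM or Mm.

cannot be determined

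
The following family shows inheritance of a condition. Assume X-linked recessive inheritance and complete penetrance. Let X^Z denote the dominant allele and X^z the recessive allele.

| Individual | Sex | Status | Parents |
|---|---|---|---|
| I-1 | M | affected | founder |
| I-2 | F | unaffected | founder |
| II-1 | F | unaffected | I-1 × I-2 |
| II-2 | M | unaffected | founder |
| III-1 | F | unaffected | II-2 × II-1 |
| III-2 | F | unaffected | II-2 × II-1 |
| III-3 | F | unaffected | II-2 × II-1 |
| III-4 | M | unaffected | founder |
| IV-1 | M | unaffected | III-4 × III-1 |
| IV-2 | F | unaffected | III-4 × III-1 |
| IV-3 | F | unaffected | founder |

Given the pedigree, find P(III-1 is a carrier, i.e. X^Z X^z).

1/3

II-2 is unaffected, so II-2 is X^Z Y.
II-1 is unaffected so carries Z and received z from I-1 (X^z Y), so II-1 is X^Z X^z.
Their cross gives offspring ratios 1/2 X^Z X^Z : 1/2 X^Z X^z. Conditioning on III-1 being unaffected, P(X^Z X^z) = 1/2 / 1 = 1/2 before taking III-1's own offspring into account.
III-4 is unaffected, so III-4 is X^Z Y.
Now use III-1's offspring. Probability of each recorded status — unaffected son IV-1: 1/2 if III-1 is X^Z X^z, 1 if X^Z X^Z. (IV-2: equally likely either way, so uninformative.)
Bayes: P(X^Z X^z) = 1/2·1/2 / (1/2·1/2 + 1/2·1) = 1/3.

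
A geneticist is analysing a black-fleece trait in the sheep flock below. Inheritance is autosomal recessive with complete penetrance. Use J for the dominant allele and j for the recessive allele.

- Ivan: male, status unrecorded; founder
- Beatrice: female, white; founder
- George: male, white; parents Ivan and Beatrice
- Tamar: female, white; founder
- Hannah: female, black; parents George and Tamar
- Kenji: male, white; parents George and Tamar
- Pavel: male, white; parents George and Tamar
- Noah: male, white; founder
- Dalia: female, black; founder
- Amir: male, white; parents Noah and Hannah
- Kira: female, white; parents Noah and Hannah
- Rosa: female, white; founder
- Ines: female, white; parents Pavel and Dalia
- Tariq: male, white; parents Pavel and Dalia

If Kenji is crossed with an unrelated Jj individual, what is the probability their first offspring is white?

George is white so carries J and passed j to Hannah (jj), so George is Jj.
Tamar is white so carries J and passed j to Hannah (jj), so Tamar is Jj.
Kenji is a white offspring of George (Jj) × Tamar (Jj), whose cross gives 1/4 JJ : 1/2 Jj : 1/4 jj; conditioning on being white, Kenji is JJ with probability 1/3, Jj with probability 2/3.
Summing over parental genotype combinations, P(offspring is white) = 1/3·1 + 2/3·3/4 = 5/6.

5/6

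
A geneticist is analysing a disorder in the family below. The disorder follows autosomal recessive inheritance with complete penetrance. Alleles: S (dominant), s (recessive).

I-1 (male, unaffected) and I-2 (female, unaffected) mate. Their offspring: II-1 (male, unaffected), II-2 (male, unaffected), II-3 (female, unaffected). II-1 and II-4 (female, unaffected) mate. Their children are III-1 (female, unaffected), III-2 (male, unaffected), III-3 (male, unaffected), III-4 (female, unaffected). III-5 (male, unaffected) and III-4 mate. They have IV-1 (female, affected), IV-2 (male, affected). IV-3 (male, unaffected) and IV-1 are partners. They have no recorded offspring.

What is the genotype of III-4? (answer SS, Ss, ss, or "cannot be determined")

Ss

From phenotype alone, III-4 is SS or Ss.
III-4 is unaffected so carries S and passed s to IV-1 (ss), so III-4 is Ss.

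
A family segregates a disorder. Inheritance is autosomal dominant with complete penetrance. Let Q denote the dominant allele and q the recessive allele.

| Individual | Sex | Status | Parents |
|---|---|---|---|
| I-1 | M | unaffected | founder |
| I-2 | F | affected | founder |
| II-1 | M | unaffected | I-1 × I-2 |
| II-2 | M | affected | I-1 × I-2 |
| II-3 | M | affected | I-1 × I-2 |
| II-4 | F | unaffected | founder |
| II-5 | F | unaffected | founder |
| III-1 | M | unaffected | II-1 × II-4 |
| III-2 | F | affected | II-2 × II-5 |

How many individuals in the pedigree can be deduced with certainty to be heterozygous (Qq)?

4

Obligate heterozygotes: I-2 is affected so carries Q and passed q to II-1 (qq), so I-2 is Qq; II-2 is affected so carries Q and received q from I-1 (qq), so II-2 is Qq; II-3 is affected so carries Q and received q from I-1 (qq), so II-3 is Qq; III-2 is affected so carries Q and received q from II-5 (qq), so III-2 is Qq.
Every other individual is either homozygous by phenotype or has at least one consistent homozygous assignment, so the count is 4.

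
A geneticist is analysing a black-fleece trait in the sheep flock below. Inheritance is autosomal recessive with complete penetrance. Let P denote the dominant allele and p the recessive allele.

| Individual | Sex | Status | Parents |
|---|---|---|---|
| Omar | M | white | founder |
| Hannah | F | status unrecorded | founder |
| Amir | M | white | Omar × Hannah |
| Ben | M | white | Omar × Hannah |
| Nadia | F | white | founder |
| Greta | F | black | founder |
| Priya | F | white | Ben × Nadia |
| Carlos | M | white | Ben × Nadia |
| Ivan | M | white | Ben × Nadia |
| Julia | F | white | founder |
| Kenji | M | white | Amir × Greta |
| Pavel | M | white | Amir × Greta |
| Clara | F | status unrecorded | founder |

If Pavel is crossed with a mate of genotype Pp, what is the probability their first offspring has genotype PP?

Pavel is white so carries P and received p from Greta (pp), so Pavel is Pp.
The cross gives 1/4 PP : 1/2 Pp : 1/4 pp, so P(offspring has genotype PP) = 1/4.

1/4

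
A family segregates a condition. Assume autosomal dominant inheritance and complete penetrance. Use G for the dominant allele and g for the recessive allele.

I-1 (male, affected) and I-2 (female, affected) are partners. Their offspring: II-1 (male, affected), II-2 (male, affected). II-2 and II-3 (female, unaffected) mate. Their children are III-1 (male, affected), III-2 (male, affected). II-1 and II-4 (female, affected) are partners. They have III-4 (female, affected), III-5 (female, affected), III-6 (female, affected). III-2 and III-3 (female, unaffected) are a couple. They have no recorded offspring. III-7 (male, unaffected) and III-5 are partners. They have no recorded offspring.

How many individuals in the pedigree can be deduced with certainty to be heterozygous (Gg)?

2

Obligate heterozygotes: III-1 is affected so carries G and received g from II-3 (gg), so III-1 is Gg; III-2 is affected so carries G and received g from II-3 (gg), so III-2 is Gg.
Every other individual is either homozygous by phenotype or has at least one consistent homozygous assignment, so the count is 2.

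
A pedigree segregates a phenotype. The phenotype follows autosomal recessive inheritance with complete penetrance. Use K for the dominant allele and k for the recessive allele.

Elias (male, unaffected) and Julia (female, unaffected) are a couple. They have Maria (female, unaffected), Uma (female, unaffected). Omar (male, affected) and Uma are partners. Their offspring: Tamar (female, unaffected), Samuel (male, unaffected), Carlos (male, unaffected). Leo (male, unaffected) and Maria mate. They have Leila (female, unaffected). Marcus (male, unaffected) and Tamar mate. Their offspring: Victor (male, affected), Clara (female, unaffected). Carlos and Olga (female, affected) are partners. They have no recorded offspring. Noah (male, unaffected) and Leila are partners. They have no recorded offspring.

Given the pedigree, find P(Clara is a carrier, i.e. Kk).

2/3

Marcus is unaffected so carries K and passed k to Victor (kk), so Marcus is Kk.
Tamar is unaffected so carries K and received k from Omar (kk), so Tamar is Kk.
Their cross gives offspring ratios 1/4 KK : 1/2 Kk : 1/4 kk. Conditioning on Clara being unaffected, P(Kk) = 1/2 / 3/4 = 2/3.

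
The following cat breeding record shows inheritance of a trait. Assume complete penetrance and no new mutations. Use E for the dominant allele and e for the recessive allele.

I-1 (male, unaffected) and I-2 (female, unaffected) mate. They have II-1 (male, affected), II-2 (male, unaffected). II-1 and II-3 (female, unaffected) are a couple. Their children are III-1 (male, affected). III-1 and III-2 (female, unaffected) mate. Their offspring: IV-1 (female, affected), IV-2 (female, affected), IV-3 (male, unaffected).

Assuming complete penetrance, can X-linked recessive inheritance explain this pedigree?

Yes

A consistent assignment under X-linked recessive exists: I-1 X^E Y, I-2 X^E X^e, II-1 X^e Y, II-2 X^E Y, II-3 X^E X^e, III-1 X^e Y, III-2 X^E X^e, IV-1 X^e X^e, IV-2 X^e X^e, IV-3 X^E Y.
In this assignment every recorded phenotype matches its genotype and every non-founder's genotype is obtainable from its parents' genotypes, so the pedigree is consistent.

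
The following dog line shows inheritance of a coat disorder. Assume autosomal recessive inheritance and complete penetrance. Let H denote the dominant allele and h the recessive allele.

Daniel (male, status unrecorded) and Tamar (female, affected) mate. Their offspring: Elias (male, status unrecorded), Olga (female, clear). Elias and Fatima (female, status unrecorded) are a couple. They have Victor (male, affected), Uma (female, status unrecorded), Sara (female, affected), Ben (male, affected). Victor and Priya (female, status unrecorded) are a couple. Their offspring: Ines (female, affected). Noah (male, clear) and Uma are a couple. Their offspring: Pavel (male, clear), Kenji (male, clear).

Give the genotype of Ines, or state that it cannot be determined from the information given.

hh

Ines is affected, so Ines is hh.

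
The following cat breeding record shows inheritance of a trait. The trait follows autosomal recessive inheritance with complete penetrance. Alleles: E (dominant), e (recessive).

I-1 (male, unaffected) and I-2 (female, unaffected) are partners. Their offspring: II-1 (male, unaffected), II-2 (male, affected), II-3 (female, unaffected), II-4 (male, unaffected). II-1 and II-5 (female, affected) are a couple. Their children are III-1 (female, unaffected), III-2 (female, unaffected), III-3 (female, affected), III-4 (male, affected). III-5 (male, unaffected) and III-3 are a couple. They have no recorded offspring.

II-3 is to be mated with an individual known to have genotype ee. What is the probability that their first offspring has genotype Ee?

I-1 is unaffected so carries E and passed e to II-2 (ee), so I-1 is Ee.
I-2 is unaffected so carries E and passed e to II-2 (ee), so I-2 is Ee.
II-3 is an unaffected offspring of I-1 (Ee) × I-2 (Ee), whose cross gives 1/4 EE : 1/2 Ee : 1/4 ee; conditioning on being unaffected, II-3 is EE with probability 1/3, Ee with probability 2/3.
Summing over parental genotype combinations, P(offspring has genotype Ee) = 1/3·1 + 2/3·1/2 = 2/3.

2/3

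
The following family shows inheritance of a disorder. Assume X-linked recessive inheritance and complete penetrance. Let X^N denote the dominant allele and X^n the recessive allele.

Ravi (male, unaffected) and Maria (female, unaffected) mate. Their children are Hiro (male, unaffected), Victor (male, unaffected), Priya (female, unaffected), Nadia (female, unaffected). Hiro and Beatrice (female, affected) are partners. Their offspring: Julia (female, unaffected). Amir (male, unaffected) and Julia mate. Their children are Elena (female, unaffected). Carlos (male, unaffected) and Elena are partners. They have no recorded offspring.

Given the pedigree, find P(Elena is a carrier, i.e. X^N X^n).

1/2

Amir is unaffected, so Amir is X^N Y.
Julia is unaffected so carries N and received n from Beatrice (X^n X^n), so Julia is X^N X^n.
Their cross gives offspring ratios 1/2 X^N X^N : 1/2 X^N X^n. Conditioning on Elena being unaffected, P(X^N X^n) = 1/2 / 1 = 1/2.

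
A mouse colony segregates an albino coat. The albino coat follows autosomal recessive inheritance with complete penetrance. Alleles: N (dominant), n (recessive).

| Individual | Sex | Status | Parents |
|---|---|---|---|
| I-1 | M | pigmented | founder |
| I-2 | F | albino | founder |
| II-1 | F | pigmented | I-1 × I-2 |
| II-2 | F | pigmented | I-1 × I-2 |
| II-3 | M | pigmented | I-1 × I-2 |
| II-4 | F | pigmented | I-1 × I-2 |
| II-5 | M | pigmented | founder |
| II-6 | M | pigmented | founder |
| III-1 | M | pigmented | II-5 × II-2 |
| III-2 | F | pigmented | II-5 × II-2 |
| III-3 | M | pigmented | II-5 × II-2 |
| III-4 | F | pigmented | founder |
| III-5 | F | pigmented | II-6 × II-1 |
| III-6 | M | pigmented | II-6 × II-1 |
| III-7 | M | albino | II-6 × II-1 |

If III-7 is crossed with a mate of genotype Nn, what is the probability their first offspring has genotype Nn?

III-7 is albino, so III-7 is nn.
The cross gives 1/2 Nn : 1/2 nn, so P(offspring has genotype Nn) = 1/2.

1/2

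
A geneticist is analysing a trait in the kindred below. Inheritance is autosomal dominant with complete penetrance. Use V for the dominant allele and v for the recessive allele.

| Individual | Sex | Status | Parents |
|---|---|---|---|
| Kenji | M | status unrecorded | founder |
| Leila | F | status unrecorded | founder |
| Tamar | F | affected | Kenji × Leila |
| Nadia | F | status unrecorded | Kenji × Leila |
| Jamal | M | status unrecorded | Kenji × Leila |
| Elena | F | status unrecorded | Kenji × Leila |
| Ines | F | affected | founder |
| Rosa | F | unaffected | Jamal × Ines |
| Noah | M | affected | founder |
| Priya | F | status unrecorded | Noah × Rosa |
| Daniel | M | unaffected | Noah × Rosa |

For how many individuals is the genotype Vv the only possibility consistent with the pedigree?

2

Obligate heterozygotes: Ines is affected so carries V and passed v to Rosa (vv), so Ines is Vv; Noah is affected so carries V and passed v to Daniel (vv), so Noah is Vv.
Every other individual is either homozygous by phenotype or has at least one consistent homozygous assignment, so the count is 2.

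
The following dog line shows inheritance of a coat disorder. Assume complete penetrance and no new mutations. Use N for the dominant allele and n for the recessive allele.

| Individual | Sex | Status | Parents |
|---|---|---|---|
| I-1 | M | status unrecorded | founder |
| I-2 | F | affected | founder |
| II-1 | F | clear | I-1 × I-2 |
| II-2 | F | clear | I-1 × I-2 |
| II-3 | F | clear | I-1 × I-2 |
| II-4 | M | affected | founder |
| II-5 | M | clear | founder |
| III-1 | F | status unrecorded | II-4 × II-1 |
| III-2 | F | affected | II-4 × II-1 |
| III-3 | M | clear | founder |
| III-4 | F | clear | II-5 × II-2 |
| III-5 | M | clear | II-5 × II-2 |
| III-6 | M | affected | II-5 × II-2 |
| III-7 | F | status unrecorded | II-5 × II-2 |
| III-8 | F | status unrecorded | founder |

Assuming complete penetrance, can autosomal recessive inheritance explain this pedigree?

Yes

A consistent assignment under autosomal recessive exists: I-1 NN, I-2 nn, II-1 Nn, II-2 Nn, II-3 Nn, II-4 nn, II-5 Nn, III-1 Nn, III-2 nn, III-3 NN, III-4 NN, III-5 NN, III-6 nn, III-7 NN, III-8 NN.
In this assignment every recorded phenotype matches its genotype and every non-founder's genotype is obtainable from its parents' genotypes, so the pedigree is consistent.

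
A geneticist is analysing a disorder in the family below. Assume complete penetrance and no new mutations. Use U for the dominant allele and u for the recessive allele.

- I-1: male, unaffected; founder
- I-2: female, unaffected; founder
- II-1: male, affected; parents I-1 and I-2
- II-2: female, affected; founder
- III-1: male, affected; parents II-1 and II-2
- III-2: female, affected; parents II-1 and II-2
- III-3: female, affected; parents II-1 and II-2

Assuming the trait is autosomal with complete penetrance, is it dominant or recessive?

I-1 and I-2 are both unaffected yet have an affected child II-1. Under dominance, an affected child requires at least one affected parent, so the trait cannot be dominant.

recessive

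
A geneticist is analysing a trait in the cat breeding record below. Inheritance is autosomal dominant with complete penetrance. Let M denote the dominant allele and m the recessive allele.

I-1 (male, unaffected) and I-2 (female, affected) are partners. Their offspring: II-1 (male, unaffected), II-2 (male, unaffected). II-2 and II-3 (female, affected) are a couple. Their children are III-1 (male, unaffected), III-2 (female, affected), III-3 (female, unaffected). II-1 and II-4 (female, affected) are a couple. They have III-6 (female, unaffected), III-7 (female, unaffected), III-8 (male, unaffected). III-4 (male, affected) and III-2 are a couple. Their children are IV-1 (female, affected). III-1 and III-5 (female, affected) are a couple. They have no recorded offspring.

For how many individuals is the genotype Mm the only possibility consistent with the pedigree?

4

Obligate heterozygotes: I-2 is affected so carries M and passed m to II-1 (mm), so I-2 is Mm; II-3 is affected so carries M and passed m to III-1 (mm), so II-3 is Mm; II-4 is affected so carries M and passed m to III-6 (mm), so II-4 is Mm; III-2 is affected so carries M and received m from II-2 (mm), so III-2 is Mm.
Every other individual is either homozygous by phenotype or has at least one consistent homozygous assignment, so the count is 4.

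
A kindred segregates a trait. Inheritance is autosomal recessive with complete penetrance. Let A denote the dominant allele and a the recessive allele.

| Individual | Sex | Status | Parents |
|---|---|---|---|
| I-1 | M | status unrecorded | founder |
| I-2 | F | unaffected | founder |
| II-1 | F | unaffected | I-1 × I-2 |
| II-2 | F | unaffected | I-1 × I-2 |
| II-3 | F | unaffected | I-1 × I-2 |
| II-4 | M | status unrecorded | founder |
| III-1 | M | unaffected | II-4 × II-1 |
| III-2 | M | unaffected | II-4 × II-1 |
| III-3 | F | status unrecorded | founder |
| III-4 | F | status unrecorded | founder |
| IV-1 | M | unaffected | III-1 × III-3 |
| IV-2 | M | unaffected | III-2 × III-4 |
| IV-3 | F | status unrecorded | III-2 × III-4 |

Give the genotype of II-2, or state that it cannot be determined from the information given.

II-2's phenotype allows AA or Aa, and no parent or child forces a single allele at both positions; consistent genotype assignments exist with II-2 as AA or Aa.

cannot be determined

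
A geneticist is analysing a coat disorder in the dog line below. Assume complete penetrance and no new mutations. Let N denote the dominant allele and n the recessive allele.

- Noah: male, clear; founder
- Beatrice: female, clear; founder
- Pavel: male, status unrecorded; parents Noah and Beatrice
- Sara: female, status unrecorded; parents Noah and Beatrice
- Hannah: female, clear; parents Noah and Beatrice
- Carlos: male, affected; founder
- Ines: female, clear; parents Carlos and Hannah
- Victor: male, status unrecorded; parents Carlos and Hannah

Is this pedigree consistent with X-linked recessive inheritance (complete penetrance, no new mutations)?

Yes

A consistent assignment under X-linked recessive exists: Noah X^N Y, Beatrice X^N X^N, Pavel X^N Y, Sara X^N X^N, Hannah X^N X^N, Carlos X^n Y, Ines X^N X^n, Victor X^N Y.
In this assignment every recorded phenotype matches its genotype and every non-founder's genotype is obtainable from its parents' genotypes, so the pedigree is consistent.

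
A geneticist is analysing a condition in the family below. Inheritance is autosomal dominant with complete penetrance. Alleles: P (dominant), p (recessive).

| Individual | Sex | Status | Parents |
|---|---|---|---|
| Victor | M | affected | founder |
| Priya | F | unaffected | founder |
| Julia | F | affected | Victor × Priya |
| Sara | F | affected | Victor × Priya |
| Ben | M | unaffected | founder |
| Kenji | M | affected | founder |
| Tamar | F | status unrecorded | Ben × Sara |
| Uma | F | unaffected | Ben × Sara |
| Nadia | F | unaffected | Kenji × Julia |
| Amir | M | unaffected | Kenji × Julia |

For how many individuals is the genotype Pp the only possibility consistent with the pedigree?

Obligate heterozygotes: Julia is affected so carries P and received p from Priya (pp), so Julia is Pp; Sara is affected so carries P and received p from Priya (pp), so Sara is Pp; Kenji is affected so carries P and passed p to Nadia (pp), so Kenji is Pp.
Every other individual is either homozygous by phenotype or has at least one consistent homozygous assignment, so the count is 3.

3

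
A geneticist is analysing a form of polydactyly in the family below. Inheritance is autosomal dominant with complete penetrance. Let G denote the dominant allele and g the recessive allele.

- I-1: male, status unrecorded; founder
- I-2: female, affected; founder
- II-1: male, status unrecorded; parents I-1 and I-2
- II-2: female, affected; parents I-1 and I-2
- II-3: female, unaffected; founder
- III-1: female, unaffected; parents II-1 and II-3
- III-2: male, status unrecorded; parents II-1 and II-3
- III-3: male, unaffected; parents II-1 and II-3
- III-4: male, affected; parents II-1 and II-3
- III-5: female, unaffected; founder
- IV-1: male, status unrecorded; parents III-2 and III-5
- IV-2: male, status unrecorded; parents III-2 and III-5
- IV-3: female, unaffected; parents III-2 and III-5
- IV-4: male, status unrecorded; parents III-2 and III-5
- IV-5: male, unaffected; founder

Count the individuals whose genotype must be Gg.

2

Obligate heterozygotes: II-1 passed G to III-4 (Gg, whose g came from II-3) and passed g to III-1 (gg), so II-1 is Gg; III-4 is affected so carries G and received g from II-3 (gg), so III-4 is Gg.
Every other individual is either homozygous by phenotype or has at least one consistent homozygous assignment, so the count is 2.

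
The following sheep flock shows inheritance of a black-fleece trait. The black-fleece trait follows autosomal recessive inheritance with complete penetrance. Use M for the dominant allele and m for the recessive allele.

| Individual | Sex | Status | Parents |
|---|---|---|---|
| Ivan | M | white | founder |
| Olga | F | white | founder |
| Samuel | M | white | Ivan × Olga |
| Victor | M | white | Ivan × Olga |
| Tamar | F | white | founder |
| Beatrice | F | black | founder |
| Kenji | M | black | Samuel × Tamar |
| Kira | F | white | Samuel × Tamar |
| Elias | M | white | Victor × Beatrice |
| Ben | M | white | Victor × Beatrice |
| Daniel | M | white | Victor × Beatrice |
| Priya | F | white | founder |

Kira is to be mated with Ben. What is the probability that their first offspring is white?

5/6

Samuel is white so carries M and passed m to Kenji (mm), so Samuel is Mm.
Tamar is white so carries M and passed m to Kenji (mm), so Tamar is Mm.
Kira is a white offspring of Samuel (Mm) × Tamar (Mm), whose cross gives 1/4 MM : 1/2 Mm : 1/4 mm; conditioning on being white, Kira is MM with probability 1/3, Mm with probability 2/3.
Ben is white so carries M and received m from Beatrice (mm), so Ben is Mm.
Summing over parental genotype combinations, P(offspring is white) = 1/3·1 + 2/3·3/4 = 5/6.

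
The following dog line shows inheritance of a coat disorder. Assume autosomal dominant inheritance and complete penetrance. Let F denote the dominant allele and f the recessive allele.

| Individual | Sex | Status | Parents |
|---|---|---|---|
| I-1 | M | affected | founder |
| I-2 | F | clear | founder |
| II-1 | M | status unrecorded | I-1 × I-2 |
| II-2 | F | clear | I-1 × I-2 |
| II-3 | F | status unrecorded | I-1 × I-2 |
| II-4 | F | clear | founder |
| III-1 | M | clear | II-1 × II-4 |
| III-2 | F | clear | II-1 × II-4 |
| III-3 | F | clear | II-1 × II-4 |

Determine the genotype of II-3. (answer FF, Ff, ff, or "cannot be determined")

II-3's phenotype is unrecorded, and no parent or child forces a single allele at both positions; consistent genotype assignments exist with II-3 as Ff or ff.

cannot be determined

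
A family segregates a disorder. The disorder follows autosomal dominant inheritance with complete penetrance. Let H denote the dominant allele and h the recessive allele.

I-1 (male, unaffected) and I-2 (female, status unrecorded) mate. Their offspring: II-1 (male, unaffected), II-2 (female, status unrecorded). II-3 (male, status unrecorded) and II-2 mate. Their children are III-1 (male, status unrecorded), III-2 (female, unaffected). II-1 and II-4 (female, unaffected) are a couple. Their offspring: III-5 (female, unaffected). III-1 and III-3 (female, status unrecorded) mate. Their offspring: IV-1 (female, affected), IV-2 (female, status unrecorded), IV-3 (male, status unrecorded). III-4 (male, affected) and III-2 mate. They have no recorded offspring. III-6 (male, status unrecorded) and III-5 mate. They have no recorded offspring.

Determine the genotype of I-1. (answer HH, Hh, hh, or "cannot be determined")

I-1 is unaffected, so I-1 is hh.

hh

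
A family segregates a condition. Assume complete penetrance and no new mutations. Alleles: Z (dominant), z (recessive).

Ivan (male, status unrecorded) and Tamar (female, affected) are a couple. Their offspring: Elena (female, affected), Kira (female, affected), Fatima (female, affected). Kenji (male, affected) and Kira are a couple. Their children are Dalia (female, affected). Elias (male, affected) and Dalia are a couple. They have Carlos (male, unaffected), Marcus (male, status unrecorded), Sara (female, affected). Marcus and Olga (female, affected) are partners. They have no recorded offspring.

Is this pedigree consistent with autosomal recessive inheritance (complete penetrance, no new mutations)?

Under autosomal recessive, Carlos (unaffected, male) cannot arise from Elias (affected) × Dalia (affected).

No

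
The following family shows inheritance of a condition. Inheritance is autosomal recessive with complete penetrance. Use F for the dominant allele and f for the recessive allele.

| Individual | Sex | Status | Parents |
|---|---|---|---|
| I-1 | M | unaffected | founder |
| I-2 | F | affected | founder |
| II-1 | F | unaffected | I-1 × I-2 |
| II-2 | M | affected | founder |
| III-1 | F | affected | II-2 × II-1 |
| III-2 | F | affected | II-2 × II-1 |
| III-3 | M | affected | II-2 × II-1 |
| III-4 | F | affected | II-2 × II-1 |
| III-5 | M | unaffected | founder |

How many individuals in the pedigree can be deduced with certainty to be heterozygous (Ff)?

1

Obligate heterozygotes: II-1 is unaffected so carries F and received f from I-2 (ff), so II-1 is Ff.
Every other individual is either homozygous by phenotype or has at least one consistent homozygous assignment, so the count is 1.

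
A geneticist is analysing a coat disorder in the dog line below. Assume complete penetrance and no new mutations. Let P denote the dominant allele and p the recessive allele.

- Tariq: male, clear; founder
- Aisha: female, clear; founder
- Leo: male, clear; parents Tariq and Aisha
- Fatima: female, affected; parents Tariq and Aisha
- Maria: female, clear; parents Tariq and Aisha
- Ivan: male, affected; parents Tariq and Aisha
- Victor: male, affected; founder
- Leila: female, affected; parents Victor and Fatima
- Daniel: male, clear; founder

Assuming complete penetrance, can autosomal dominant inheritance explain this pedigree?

Under autosomal dominant, Fatima (affected, female) cannot arise from Tariq (clear) × Aisha (clear).

No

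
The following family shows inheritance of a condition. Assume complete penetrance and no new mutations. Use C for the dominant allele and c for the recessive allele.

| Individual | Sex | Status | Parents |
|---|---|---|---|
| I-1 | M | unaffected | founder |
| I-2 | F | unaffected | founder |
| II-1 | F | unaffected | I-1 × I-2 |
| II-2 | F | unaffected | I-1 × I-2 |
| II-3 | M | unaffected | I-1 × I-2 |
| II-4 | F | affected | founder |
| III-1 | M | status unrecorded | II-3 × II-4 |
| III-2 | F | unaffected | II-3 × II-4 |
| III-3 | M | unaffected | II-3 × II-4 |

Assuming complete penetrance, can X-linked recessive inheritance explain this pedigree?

Under X-linked recessive, III-3 (unaffected, male) cannot arise from II-3 (unaffected) × II-4 (affected).

No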